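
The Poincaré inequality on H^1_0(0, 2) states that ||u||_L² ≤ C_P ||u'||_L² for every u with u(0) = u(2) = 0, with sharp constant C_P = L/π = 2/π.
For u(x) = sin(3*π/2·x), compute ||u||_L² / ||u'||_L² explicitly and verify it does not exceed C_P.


||u||_L² / ||u'||_L² = 2/(3*π) < C_P = 2/π.

u(x) = sin(3*π/2·x), so u'(x) = 3*π*cos(3*π*x/2)/2.
Writing u(x) = A·sin(kπx/L) with A = 1 and k = 3, use ∫_0^L sin²(kπx/L) dx = L/2 and ∫_0^L cos²(kπx/L) dx = L/2.
u² = 1·sin²(3*π/2·x) and (u')² = 9*π^2/4·cos²(3*π/2·x), and each of sin², cos² integrates to L/2 = 1 over (0, 2).
∫_0^2 u² dx = 1, so ||u||_L² = 1.
∫_0^2 (u')² dx = 9*π^2/4, so ||u'||_L² = 3*π/2.
Ratio ||u||_L² / ||u'||_L² = 2/(3*π).
Sharp Poincaré constant on H^1_0(0, 2) is C_P = L/π = 2/π, achieved by sin(π/2·x).
This is the k = 3 harmonic; the ratio L/(kπ) is strictly less than C_P = L/π, consistent with the sharp inequality ||u||_L² ≤ C_P ||u'||_L².


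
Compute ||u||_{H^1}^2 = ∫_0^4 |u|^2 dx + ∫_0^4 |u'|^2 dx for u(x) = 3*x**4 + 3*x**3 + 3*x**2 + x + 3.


||u||_{H^1}^2 = 109015352/105

The H^1 norm (squared) on an interval (0, L) is
  ||u||_{H^1}^2 = ∫_0^L u(x)^2 dx + ∫_0^L u'(x)^2 dx.
Compute u'(x) = 12*x**3 + 9*x**2 + 6*x + 1.
Then u(x)^2 = 9*x**8 + 18*x**7 + 27*x**6 + 24*x**5 + 33*x**4 + 24*x**3 + 19*x**2 + 6*x + 9 and u'(x)^2 = 144*x**6 + 216*x**5 + 225*x**4 + 132*x**3 + 54*x**2 + 12*x + 1.
Integrate each monomial from 0 to 4 using ∫_0^4 c·x^n dx = c·4^(n+1)/(n+1):
  ∫_0^4 u(x)^2 dx = ∫_0^4 (9*x^8 + 18*x^7 + 27*x^6 + 24*x^5 + 33*x^4 + 24*x^3 + 19*x^2 + 6*x + 9) dx. Term by term:
    ∫_0^4 9*x^8 dx = 262144;  ∫_0^4 18*x^7 dx = 147456;  ∫_0^4 27*x^6 dx = 442368/7;
    ∫_0^4 24*x^5 dx = 16384;  ∫_0^4 33*x^4 dx = 33792/5;  ∫_0^4 24*x^3 dx = 1536;
    ∫_0^4 19*x^2 dx = 1216/3;  ∫_0^4 6*x dx = 48;  ∫_0^4 9 dx = 36.
  Sum: 262144 + 147456 + 442368/7 + 16384 + 33792/5 + 1536 + 1216/3 + 48 + 36 = 52286132/105.
  ∫_0^4 u'(x)^2 dx = ∫_0^4 (144*x^6 + 216*x^5 + 225*x^4 + 132*x^3 + 54*x^2 + 12*x + 1) dx. Term by term:
    ∫_0^4 144*x^6 dx = 2359296/7;  ∫_0^4 216*x^5 dx = 147456;  ∫_0^4 225*x^4 dx = 46080;
    ∫_0^4 132*x^3 dx = 8448;  ∫_0^4 54*x^2 dx = 1152;  ∫_0^4 12*x dx = 96;
    ∫_0^4 1 dx = 4.
  Sum: 2359296/7 + 147456 + 46080 + 8448 + 1152 + 96 + 4 = 3781948/7.
Adding: ||u||_{H^1}^2 = 52286132/105 + 3781948/7 = 109015352/105.


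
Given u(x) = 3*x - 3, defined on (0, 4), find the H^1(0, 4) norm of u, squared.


||u||_{H^1}^2 = 120

The H^1 norm (squared) on an interval (0, L) is
  ||u||_{H^1}^2 = ∫_0^L u(x)^2 dx + ∫_0^L u'(x)^2 dx.
Compute u'(x) = 3.
Then u(x)^2 = 9*x**2 - 18*x + 9 and u'(x)^2 = 9.
Integrate each monomial from 0 to 4 using ∫_0^4 c·x^n dx = c·4^(n+1)/(n+1):
  ∫_0^4 u(x)^2 dx = ∫_0^4 (9*x^2 - 18*x + 9) dx. Term by term:
    ∫_0^4 9*x^2 dx = 192;  ∫_0^4 -18*x dx = -144;  ∫_0^4 9 dx = 36.
  Sum: 192 − 144 + 36 = 84.
  ∫_0^4 u'(x)^2 dx = ∫_0^4 (9) dx. Term by term:
    ∫_0^4 9 dx = 36.
Adding: ||u||_{H^1}^2 = 84 + 36 = 120.


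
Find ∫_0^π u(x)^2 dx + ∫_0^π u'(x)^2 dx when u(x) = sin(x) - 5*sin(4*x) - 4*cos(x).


||u||_{H^1(0,π)}^2 = 128/3 + 459*π/2

u'(x) = 4*sin(x) + cos(x) - 20*cos(4*x).
Expand u² and (u')² and integrate term by term on (0, π), using: for integers n ≥ 1, ∫_0^π sin²(nx) dx = ∫_0^π cos²(nx) dx = π/2; for n ≠ n', ∫_0^π sin(nx)sin(n'x) dx = ∫_0^π cos(nx)cos(n'x) dx = 0; and by product-to-sum, ∫_0^π sin(nx)cos(n'x) dx = ½∫_0^π [sin((n+n')x) + sin((n−n')x)] dx, which is 0 when n+n' is even and 2n/(n²−n'²) when n+n' is odd (it need not vanish on (0, π)).
  u² squared terms: (-5)²·∫sin(4x)² dx = 25·π/2 = 25*π/2;  (-4)²·∫cos(x)² dx = 16·π/2 = 8*π;  (1)²·∫sin(x)² dx = 1·π/2 = π/2.
  u² cross terms: 2·(-5)·(-4)·∫sin(4x)·cos(x) dx = 40·(8/15) = 64/3;  2·(-5)·(1)·∫sin(4x)·sin(x) dx = -10·(0) = 0;  2·(-4)·(1)·∫cos(x)·sin(x) dx = -8·(0) = 0.
  So ∫_0^π u² dx = 25*π/2 + 8*π + π/2 + 64/3 + 0 + 0 = 64/3 + 21*π.
  (u')² squared terms: (-20)²·∫cos(4x)² dx = 400·π/2 = 200*π;  (4)²·∫sin(x)² dx = 16·π/2 = 8*π;  (1)²·∫cos(x)² dx = 1·π/2 = π/2.
  (u')² cross terms: 2·(-20)·(4)·∫cos(4x)·sin(x) dx = -160·(-2/15) = 64/3;  2·(-20)·(1)·∫cos(4x)·cos(x) dx = -40·(0) = 0;  2·(4)·(1)·∫sin(x)·cos(x) dx = 8·(0) = 0.
  So ∫_0^π (u')² dx = 200*π + 8*π + π/2 + 64/3 + 0 + 0 = 64/3 + 417*π/2.
||u||_{H^1}^2 = (64/3 + 21*π) + (64/3 + 417*π/2) = 128/3 + 459*π/2.


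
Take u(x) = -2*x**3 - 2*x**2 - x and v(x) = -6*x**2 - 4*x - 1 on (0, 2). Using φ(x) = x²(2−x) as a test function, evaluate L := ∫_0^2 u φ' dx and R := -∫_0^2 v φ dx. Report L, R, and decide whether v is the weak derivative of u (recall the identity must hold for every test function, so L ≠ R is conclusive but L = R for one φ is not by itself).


LHS = 308/15, RHS = 308/15. Yes, v = u' weakly.

u(x) = -2*x**3 - 2*x**2 - x, classical derivative u'(x) = -6*x**2 - 4*x - 1.
φ(x) = x²(2−x), so φ'(x) = x*(4 - 3*x).
Note φ(0) = φ(2) = 0, so the boundary term u·φ vanishes.
LHS = ∫_0^2 u(x) φ'(x) dx = ∫_0^2 (6*x^5 - 2*x^4 - 5*x^3 - 4*x^2) dx. Term by term:
  ∫_0^2 6*x^5 dx = 64;  ∫_0^2 -2*x^4 dx = -64/5;  ∫_0^2 -5*x^3 dx = -20;
  ∫_0^2 -4*x^2 dx = -32/3.
Sum: 64 − 64/5 − 20 − 32/3 = 308/15.
So LHS = 308/15.
∫_0^2 v(x) φ(x) dx = ∫_0^2 (6*x^5 - 8*x^4 - 7*x^3 - 2*x^2) dx. Term by term:
  ∫_0^2 6*x^5 dx = 64;  ∫_0^2 -8*x^4 dx = -256/5;  ∫_0^2 -7*x^3 dx = -28;
  ∫_0^2 -2*x^2 dx = -16/3.
Sum: 64 − 256/5 − 28 − 16/3 = -308/15.
So RHS = -∫_0^2 v(x) φ(x) dx = 308/15.
LHS = RHS, so the identity holds for this test φ.
Moreover u is smooth here and v(x) = u'(x) = -6*x**2 - 4*x - 1 pointwise, so the identity holds for every test function. Hence v is the weak derivative of u.


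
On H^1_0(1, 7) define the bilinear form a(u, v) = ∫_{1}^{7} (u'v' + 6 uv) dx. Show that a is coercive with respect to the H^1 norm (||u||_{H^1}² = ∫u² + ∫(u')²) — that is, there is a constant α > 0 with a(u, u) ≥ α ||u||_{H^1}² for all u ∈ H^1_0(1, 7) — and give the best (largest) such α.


α = 1

Coercivity of a(·,·) on H^1_0(1, 7) means a(u, u) ≥ α ||u||_{H^1}² for every u ∈ H^1_0.
The interval has length L = 6, and Poincaré/coercivity depend only on L. Here a(u, u) = ∫(u')² + (6)·∫u².
Here c = 6 ≥ 1, so a(u,u) = ∫(u')² + c∫u² ≥ ∫(u')² + ∫u² = ||u||_{H^1}², i.e. α = 1 works. No larger α is possible: a(u,u) ≥ α||u||_{H^1}² means (1−α)∫(u')² ≥ (α−c)∫u², and for the modes u_n = sin(nπ(x−x₀)/L) (x₀ the left endpoint) one has ∫u_n²/∫(u_n')² = (L/(nπ))² → 0, so a(u_n,u_n)/||u_n||_{H^1}² → 1. Hence the optimal constant is α = 1.
Therefore α = 1.


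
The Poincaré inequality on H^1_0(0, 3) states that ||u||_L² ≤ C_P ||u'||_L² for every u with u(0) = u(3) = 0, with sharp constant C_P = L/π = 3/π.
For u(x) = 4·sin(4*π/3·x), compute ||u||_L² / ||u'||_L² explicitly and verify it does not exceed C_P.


||u||_L² / ||u'||_L² = 3/(4*π) < C_P = 3/π.

u(x) = 4·sin(4*π/3·x), so u'(x) = 16*π*cos(4*π*x/3)/3.
Writing u(x) = A·sin(kπx/L) with A = 4 and k = 4, use ∫_0^L sin²(kπx/L) dx = L/2 and ∫_0^L cos²(kπx/L) dx = L/2.
u² = 16·sin²(4*π/3·x) and (u')² = 256*π^2/9·cos²(4*π/3·x), and each of sin², cos² integrates to L/2 = 3/2 over (0, 3).
∫_0^3 u² dx = 24, so ||u||_L² = 2*sqrt(6).
∫_0^3 (u')² dx = 128*π^2/3, so ||u'||_L² = 8*sqrt(6)*π/3.
Ratio ||u||_L² / ||u'||_L² = 3/(4*π).
Sharp Poincaré constant on H^1_0(0, 3) is C_P = L/π = 3/π, achieved by sin(π/3·x).
This is the k = 4 harmonic; the ratio L/(kπ) is strictly less than C_P = L/π, consistent with the sharp inequality ||u||_L² ≤ C_P ||u'||_L².


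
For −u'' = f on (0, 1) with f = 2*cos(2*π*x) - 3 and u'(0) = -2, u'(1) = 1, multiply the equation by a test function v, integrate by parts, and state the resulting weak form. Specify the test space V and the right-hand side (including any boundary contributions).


V = H^1(0, 1) (v unrestricted at boundary; u is determined up to an additive constant); weak form: ∫_0^1 u'v' dx = ∫_0^1 (2*cos(2*π*x) - 3) v dx + v(1) + 2·v(0) for all v ∈ V.

Multiply both sides by a test function v and integrate from 0 to 1:
  ∫_0^1 −u''(x) v(x) dx = ∫_0^1 f(x) v(x) dx.
Integrate the LHS by parts once:
  ∫_0^1 −u'' v dx = −[u'(x) v(x)]_0^1 + ∫_0^1 u'(x) v'(x) dx.
Thus ∫_0^1 u'(x) v'(x) dx = ∫_0^1 f(x) v(x) dx + [u'(x) v(x)]_0^1.
Choose V so that boundary terms are either known or forced to vanish.
u has inhomogeneous Neumann u'(0) = -2, u'(1) = 1. [u' v]_0^1 = (1)·v(1) − (-2)·v(0) = v(1) + 2·v(0). Take V = H^1(0, 1); boundary term becomes part of RHS.
Weak formulation: find u (satisfying any essential BC) such that ∫_0^1 u'(x) v'(x) dx = ∫_0^1 f v dx + v(1) + 2·v(0) for all v ∈ V (Neumann data are natural BCs: they enter the RHS as boundary terms).
Substituting f(x) = 2*cos(2*π*x) - 3, the right-hand side is ∫_0^1 (2*cos(2*π*x) - 3) v dx + v(1) + 2·v(0).
Compatibility check (pure Neumann): taking v ≡ 1 ∈ V gives 0 = ∫_0^1 f dx + (1) − (-2), i.e. ∫_0^1 f dx must equal u'(0) − u'(1) = -3. Indeed ∫_0^1 (2*cos(2*π*x) - 3) dx = -3, so the data are compatible. The solution is then unique only up to an additive constant (fix it e.g. by requiring ∫_0^1 u dx = 0).


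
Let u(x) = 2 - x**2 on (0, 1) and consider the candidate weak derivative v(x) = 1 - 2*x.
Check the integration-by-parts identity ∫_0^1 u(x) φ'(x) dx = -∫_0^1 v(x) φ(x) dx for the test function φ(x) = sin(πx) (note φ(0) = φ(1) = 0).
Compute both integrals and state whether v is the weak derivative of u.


LHS = 2/π, RHS = 0. No, v is not the weak derivative of u.

u(x) = 2 - x**2, classical derivative u'(x) = -2*x.
φ(x) = sin(πx), so φ'(x) = π*cos(π*x).
Note φ(0) = φ(1) = 0, so the boundary term u·φ vanishes.
LHS = ∫_0^1 u(x) φ'(x) dx = ∫_0^1 (-π*x^2*cos(π*x) + 2*π*cos(π*x)) dx. Term by term:
  ∫_0^1 2*π*cos(π*x) dx = 0;  ∫_0^1 -π*x^2*cos(π*x) dx = 2/π.
Sum: 0 + 2/π = 2/π.
So LHS = 2/π.
∫_0^1 v(x) φ(x) dx = ∫_0^1 (-2*x*sin(π*x) + sin(π*x)) dx. Term by term:
  ∫_0^1 -2*x*sin(π*x) dx = -2/π;  ∫_0^1 sin(π*x) dx = 2/π.
Sum: -2/π + 2/π = 0.
So RHS = -∫_0^1 v(x) φ(x) dx = 0.
LHS − RHS = 2/π ≠ 0, so the identity fails.
(For a valid weak derivative the identity must hold for EVERY test function, in particular this one. The failure shows v is NOT the weak derivative of u.)
Correct weak derivative would be u'(x) = -2*x.


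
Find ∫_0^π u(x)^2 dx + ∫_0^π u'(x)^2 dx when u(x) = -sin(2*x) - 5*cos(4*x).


||u||_{H^1(0,π)}^2 = 215*π

u'(x) = 20*sin(4*x) - 2*cos(2*x).
Expand u² and (u')² and integrate term by term on (0, π), using: for integers n ≥ 1, ∫_0^π sin²(nx) dx = ∫_0^π cos²(nx) dx = π/2; for n ≠ n', ∫_0^π sin(nx)sin(n'x) dx = ∫_0^π cos(nx)cos(n'x) dx = 0; and by product-to-sum, ∫_0^π sin(nx)cos(n'x) dx = ½∫_0^π [sin((n+n')x) + sin((n−n')x)] dx, which is 0 when n+n' is even and 2n/(n²−n'²) when n+n' is odd (it need not vanish on (0, π)).
  u² squared terms: (-1)²·∫sin(2x)² dx = 1·π/2 = π/2;  (-5)²·∫cos(4x)² dx = 25·π/2 = 25*π/2.
  u² cross terms: 2·(-1)·(-5)·∫sin(2x)·cos(4x) dx = 10·(0) = 0.
  So ∫_0^π u² dx = π/2 + 25*π/2 + 0 = 13*π.
  (u')² squared terms: (-2)²·∫cos(2x)² dx = 4·π/2 = 2*π;  (20)²·∫sin(4x)² dx = 400·π/2 = 200*π.
  (u')² cross terms: 2·(-2)·(20)·∫cos(2x)·sin(4x) dx = -80·(0) = 0.
  So ∫_0^π (u')² dx = 2*π + 200*π + 0 = 202*π.
||u||_{H^1}^2 = (13*π) + (202*π) = 215*π.


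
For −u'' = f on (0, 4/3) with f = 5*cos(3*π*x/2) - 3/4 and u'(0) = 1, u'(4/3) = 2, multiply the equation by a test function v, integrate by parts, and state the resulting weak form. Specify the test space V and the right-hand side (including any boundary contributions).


V = H^1(0, 4/3) (v unrestricted at boundary; u is determined up to an additive constant); weak form: ∫_0^4/3 u'v' dx = ∫_0^4/3 (5*cos(3*π*x/2) - 3/4) v dx + 2·v(4/3) − v(0) for all v ∈ V.

Multiply both sides by a test function v and integrate from 0 to 4/3:
  ∫_0^4/3 −u''(x) v(x) dx = ∫_0^4/3 f(x) v(x) dx.
Integrate the LHS by parts once:
  ∫_0^4/3 −u'' v dx = −[u'(x) v(x)]_0^4/3 + ∫_0^4/3 u'(x) v'(x) dx.
Thus ∫_0^4/3 u'(x) v'(x) dx = ∫_0^4/3 f(x) v(x) dx + [u'(x) v(x)]_0^4/3.
Choose V so that boundary terms are either known or forced to vanish.
u has inhomogeneous Neumann u'(0) = 1, u'(4/3) = 2. [u' v]_0^4/3 = (2)·v(4/3) − (1)·v(0) = 2·v(4/3) − v(0). Take V = H^1(0, 4/3); boundary term becomes part of RHS.
Weak formulation: find u (satisfying any essential BC) such that ∫_0^4/3 u'(x) v'(x) dx = ∫_0^4/3 f v dx + 2·v(4/3) − v(0) for all v ∈ V (Neumann data are natural BCs: they enter the RHS as boundary terms).
Substituting f(x) = 5*cos(3*π*x/2) - 3/4, the right-hand side is ∫_0^4/3 (5*cos(3*π*x/2) - 3/4) v dx + 2·v(4/3) − v(0).
Compatibility check (pure Neumann): taking v ≡ 1 ∈ V gives 0 = ∫_0^4/3 f dx + (2) − (1), i.e. ∫_0^4/3 f dx must equal u'(0) − u'(4/3) = -1. Indeed ∫_0^4/3 (5*cos(3*π*x/2) - 3/4) dx = -1, so the data are compatible. The solution is then unique only up to an additive constant (fix it e.g. by requiring ∫_0^4/3 u dx = 0).


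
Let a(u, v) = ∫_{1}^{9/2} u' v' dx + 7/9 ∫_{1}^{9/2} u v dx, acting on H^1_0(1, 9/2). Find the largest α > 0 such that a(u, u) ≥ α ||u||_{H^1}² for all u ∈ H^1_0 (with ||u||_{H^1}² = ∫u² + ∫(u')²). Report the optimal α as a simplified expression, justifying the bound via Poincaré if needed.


α = (343 + 36*π^2)/(9*(4*π^2 + 49))

Coercivity of a(·,·) on H^1_0(1, 9/2) means a(u, u) ≥ α ||u||_{H^1}² for every u ∈ H^1_0.
The interval has length L = 7/2, and Poincaré/coercivity depend only on L. Here a(u, u) = ∫(u')² + (7/9)·∫u².
Here 0 < c = 7/9 < 1. The condition a(u,u) ≥ α||u||_{H^1}² reads (1−α)∫(u')² ≥ (α−c)∫u². Any admissible α is ≤ 1 (rapidly oscillating u have ∫u²/∫(u')² → 0), and α = 1 would force 0 ≥ (1−c)∫u², impossible since c < 1; so 1−α > 0. By the sharp Poincaré inequality on H^1_0 of an interval of length L, ∫(u')² ≥ (π/L)²∫u² with equality for the first sine mode sin(π(x−x₀)/L) (x₀ the left endpoint), so the inequality holds for all u iff (1−α)(π/L)² ≥ α − c, i.e. α ≤ ((π/L)² + c)/((π/L)² + 1) = (1 + c(L/π)²)/(1 + (L/π)²). With (π/L)² = 4*π^2/49 and c = 7/9, the largest admissible constant is α = ((π/L)² + c)/((π/L)² + 1).
Simplifying, α = (343 + 36*π^2)/(9*(4*π^2 + 49)).


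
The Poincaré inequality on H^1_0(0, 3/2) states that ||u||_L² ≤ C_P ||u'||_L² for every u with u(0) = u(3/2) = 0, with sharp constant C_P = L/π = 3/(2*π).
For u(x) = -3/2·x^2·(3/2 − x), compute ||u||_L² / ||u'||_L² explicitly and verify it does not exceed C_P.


||u||_L² / ||u'||_L² = 3*sqrt(14)/28 < C_P = 3/(2*π).

u(x) = -3/2·x^2·(3/2 − x), so u'(x) = 9*x*(x - 1)/2.
u(x) = -3/2·x^2·(3/2 − x) vanishes at x = 0 and x = 3/2, so u ∈ H^1_0(0, 3/2). Differentiate via the product rule and integrate the resulting polynomials term by term.
  ∫_0^3/2 u² dx = ∫_0^3/2 (9*x^6/4 - 27*x^5/4 + 81*x^4/16) dx. Term by term:
    ∫_0^3/2 9*x^6/4 dx = 19683/3584;  ∫_0^3/2 -27*x^5/4 dx = -6561/512;  ∫_0^3/2 81*x^4/16 dx = 19683/2560.
  Sum: 19683/3584 − 6561/512 + 19683/2560 = 6561/17920.
  ∫_0^3/2 (u')² dx = ∫_0^3/2 (81*x^4/4 - 81*x^3/2 + 81*x^2/4) dx. Term by term:
    ∫_0^3/2 81*x^4/4 dx = 19683/640;  ∫_0^3/2 -81*x^3/2 dx = -6561/128;  ∫_0^3/2 81*x^2/4 dx = 729/32.
  Sum: 19683/640 − 6561/128 + 729/32 = 729/320.
∫_0^3/2 u² dx = 6561/17920, so ||u||_L² = 81*sqrt(70)/1120.
∫_0^3/2 (u')² dx = 729/320, so ||u'||_L² = 27*sqrt(5)/40.
Ratio ||u||_L² / ||u'||_L² = 3*sqrt(14)/28.
Sharp Poincaré constant on H^1_0(0, 3/2) is C_P = L/π = 3/(2*π), achieved by sin(2*π/3·x).
A polynomial bump cannot attain the sharp Poincaré constant (only the first sine eigenfunction does), so the ratio is strictly less than C_P, consistent with ||u||_L² ≤ C_P ||u'||_L².


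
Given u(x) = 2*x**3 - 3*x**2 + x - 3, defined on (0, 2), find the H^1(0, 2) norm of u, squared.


||u||_{H^1}^2 = 6448/105

The H^1 norm (squared) on an interval (0, L) is
  ||u||_{H^1}^2 = ∫_0^L u(x)^2 dx + ∫_0^L u'(x)^2 dx.
Compute u'(x) = 6*x**2 - 6*x + 1.
Then u(x)^2 = 4*x**6 - 12*x**5 + 13*x**4 - 18*x**3 + 19*x**2 - 6*x + 9 and u'(x)^2 = 36*x**4 - 72*x**3 + 48*x**2 - 12*x + 1.
Integrate each monomial from 0 to 2 using ∫_0^2 c·x^n dx = c·2^(n+1)/(n+1):
  ∫_0^2 u(x)^2 dx = ∫_0^2 (4*x^6 - 12*x^5 + 13*x^4 - 18*x^3 + 19*x^2 - 6*x + 9) dx. Term by term:
    ∫_0^2 4*x^6 dx = 512/7;  ∫_0^2 -12*x^5 dx = -128;  ∫_0^2 13*x^4 dx = 416/5;
    ∫_0^2 -18*x^3 dx = -72;  ∫_0^2 19*x^2 dx = 152/3;  ∫_0^2 -6*x dx = -12;
    ∫_0^2 9 dx = 18.
  Sum: 512/7 − 128 + 416/5 − 72 + 152/3 − 12 + 18 = 1366/105.
  ∫_0^2 u'(x)^2 dx = ∫_0^2 (36*x^4 - 72*x^3 + 48*x^2 - 12*x + 1) dx. Term by term:
    ∫_0^2 36*x^4 dx = 1152/5;  ∫_0^2 -72*x^3 dx = -288;  ∫_0^2 48*x^2 dx = 128;
    ∫_0^2 -12*x dx = -24;  ∫_0^2 1 dx = 2.
  Sum: 1152/5 − 288 + 128 − 24 + 2 = 242/5.
Adding: ||u||_{H^1}^2 = 1366/105 + 242/5 = 6448/105.


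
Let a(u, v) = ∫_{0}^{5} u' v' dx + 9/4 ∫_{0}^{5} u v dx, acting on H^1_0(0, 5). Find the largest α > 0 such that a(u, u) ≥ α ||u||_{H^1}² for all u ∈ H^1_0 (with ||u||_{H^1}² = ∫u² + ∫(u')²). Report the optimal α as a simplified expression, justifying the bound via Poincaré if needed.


α = 1

Coercivity of a(·,·) on H^1_0(0, 5) means a(u, u) ≥ α ||u||_{H^1}² for every u ∈ H^1_0.
The interval has length L = 5, and Poincaré/coercivity depend only on L. Here a(u, u) = ∫(u')² + (9/4)·∫u².
Here c = 9/4 ≥ 1, so a(u,u) = ∫(u')² + c∫u² ≥ ∫(u')² + ∫u² = ||u||_{H^1}², i.e. α = 1 works. No larger α is possible: a(u,u) ≥ α||u||_{H^1}² means (1−α)∫(u')² ≥ (α−c)∫u², and for the modes u_n = sin(nπ(x−x₀)/L) (x₀ the left endpoint) one has ∫u_n²/∫(u_n')² = (L/(nπ))² → 0, so a(u_n,u_n)/||u_n||_{H^1}² → 1. Hence the optimal constant is α = 1.
Therefore α = 1.


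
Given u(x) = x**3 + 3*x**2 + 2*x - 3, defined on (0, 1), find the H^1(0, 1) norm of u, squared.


||u||_{H^1}^2 = 9739/210

The H^1 norm (squared) on an interval (0, L) is
  ||u||_{H^1}^2 = ∫_0^L u(x)^2 dx + ∫_0^L u'(x)^2 dx.
Compute u'(x) = 3*x**2 + 6*x + 2.
Then u(x)^2 = x**6 + 6*x**5 + 13*x**4 + 6*x**3 - 14*x**2 - 12*x + 9 and u'(x)^2 = 9*x**4 + 36*x**3 + 48*x**2 + 24*x + 4.
Integrate each monomial from 0 to 1 using ∫_0^1 c·x^n dx = c·1^(n+1)/(n+1):
  ∫_0^1 u(x)^2 dx = ∫_0^1 (x^6 + 6*x^5 + 13*x^4 + 6*x^3 - 14*x^2 - 12*x + 9) dx. Term by term:
    ∫_0^1 x^6 dx = 1/7;  ∫_0^1 6*x^5 dx = 1;  ∫_0^1 13*x^4 dx = 13/5;
    ∫_0^1 6*x^3 dx = 3/2;  ∫_0^1 -14*x^2 dx = -14/3;  ∫_0^1 -12*x dx = -6;
    ∫_0^1 9 dx = 9.
  Sum: 1/7 + 1 + 13/5 + 3/2 − 14/3 − 6 + 9 = 751/210.
  ∫_0^1 u'(x)^2 dx = ∫_0^1 (9*x^4 + 36*x^3 + 48*x^2 + 24*x + 4) dx. Term by term:
    ∫_0^1 9*x^4 dx = 9/5;  ∫_0^1 36*x^3 dx = 9;  ∫_0^1 48*x^2 dx = 16;
    ∫_0^1 24*x dx = 12;  ∫_0^1 4 dx = 4.
  Sum: 9/5 + 9 + 16 + 12 + 4 = 214/5.
Adding: ||u||_{H^1}^2 = 751/210 + 214/5 = 9739/210.


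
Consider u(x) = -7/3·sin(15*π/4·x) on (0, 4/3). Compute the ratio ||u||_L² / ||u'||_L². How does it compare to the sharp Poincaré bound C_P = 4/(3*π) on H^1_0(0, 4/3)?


||u||_L² / ||u'||_L² = 4/(15*π) < C_P = 4/(3*π).

u(x) = -7/3·sin(15*π/4·x), so u'(x) = -35*π*cos(15*π*x/4)/4.
Writing u(x) = A·sin(kπx/L) with A = -7/3 and k = 5, use ∫_0^L sin²(kπx/L) dx = L/2 and ∫_0^L cos²(kπx/L) dx = L/2.
u² = 49/9·sin²(15*π/4·x) and (u')² = 1225*π^2/16·cos²(15*π/4·x), and each of sin², cos² integrates to L/2 = 2/3 over (0, 4/3).
∫_0^4/3 u² dx = 98/27, so ||u||_L² = 7*sqrt(6)/9.
∫_0^4/3 (u')² dx = 1225*π^2/24, so ||u'||_L² = 35*sqrt(6)*π/12.
Ratio ||u||_L² / ||u'||_L² = 4/(15*π).
Sharp Poincaré constant on H^1_0(0, 4/3) is C_P = L/π = 4/(3*π), achieved by sin(3*π/4·x).
This is the k = 5 harmonic; the ratio L/(kπ) is strictly less than C_P = L/π, consistent with the sharp inequality ||u||_L² ≤ C_P ||u'||_L².


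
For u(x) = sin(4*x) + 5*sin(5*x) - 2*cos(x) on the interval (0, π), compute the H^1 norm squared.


||u||_{H^1(0,π)}^2 = -64/15 + 675*π/2

u'(x) = 2*sin(x) + 4*cos(4*x) + 25*cos(5*x).
Expand u² and (u')² and integrate term by term on (0, π), using: for integers n ≥ 1, ∫_0^π sin²(nx) dx = ∫_0^π cos²(nx) dx = π/2; for n ≠ n', ∫_0^π sin(nx)sin(n'x) dx = ∫_0^π cos(nx)cos(n'x) dx = 0; and by product-to-sum, ∫_0^π sin(nx)cos(n'x) dx = ½∫_0^π [sin((n+n')x) + sin((n−n')x)] dx, which is 0 when n+n' is even and 2n/(n²−n'²) when n+n' is odd (it need not vanish on (0, π)).
  u² squared terms: (-2)²·∫cos(x)² dx = 4·π/2 = 2*π;  (5)²·∫sin(5x)² dx = 25·π/2 = 25*π/2;  (1)²·∫sin(4x)² dx = 1·π/2 = π/2.
  u² cross terms: 2·(-2)·(5)·∫cos(x)·sin(5x) dx = -20·(0) = 0;  2·(-2)·(1)·∫cos(x)·sin(4x) dx = -4·(8/15) = -32/15;  2·(5)·(1)·∫sin(5x)·sin(4x) dx = 10·(0) = 0.
  So ∫_0^π u² dx = 2*π + 25*π/2 + π/2 + 0 − 32/15 + 0 = -32/15 + 15*π.
  (u')² squared terms: (2)²·∫sin(x)² dx = 4·π/2 = 2*π;  (4)²·∫cos(4x)² dx = 16·π/2 = 8*π;  (25)²·∫cos(5x)² dx = 625·π/2 = 625*π/2.
  (u')² cross terms: 2·(2)·(4)·∫sin(x)·cos(4x) dx = 16·(-2/15) = -32/15;  2·(2)·(25)·∫sin(x)·cos(5x) dx = 100·(0) = 0;  2·(4)·(25)·∫cos(4x)·cos(5x) dx = 200·(0) = 0.
  So ∫_0^π (u')² dx = 2*π + 8*π + 625*π/2 − 32/15 + 0 + 0 = -32/15 + 645*π/2.
||u||_{H^1}^2 = (-32/15 + 15*π) + (-32/15 + 645*π/2) = -64/15 + 675*π/2.


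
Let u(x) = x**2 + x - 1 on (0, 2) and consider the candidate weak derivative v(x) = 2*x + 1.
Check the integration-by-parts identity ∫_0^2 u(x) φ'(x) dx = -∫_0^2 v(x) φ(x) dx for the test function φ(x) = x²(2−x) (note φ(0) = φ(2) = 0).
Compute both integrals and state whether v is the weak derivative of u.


LHS = -68/15, RHS = -68/15. Yes, v = u' weakly.

u(x) = x**2 + x - 1, classical derivative u'(x) = 2*x + 1.
φ(x) = x²(2−x), so φ'(x) = x*(4 - 3*x).
Note φ(0) = φ(2) = 0, so the boundary term u·φ vanishes.
LHS = ∫_0^2 u(x) φ'(x) dx = ∫_0^2 (-3*x^4 + x^3 + 7*x^2 - 4*x) dx. Term by term:
  ∫_0^2 -3*x^4 dx = -96/5;  ∫_0^2 x^3 dx = 4;  ∫_0^2 7*x^2 dx = 56/3;
  ∫_0^2 -4*x dx = -8.
Sum: -96/5 + 4 + 56/3 − 8 = -68/15.
So LHS = -68/15.
∫_0^2 v(x) φ(x) dx = ∫_0^2 (-2*x^4 + 3*x^3 + 2*x^2) dx. Term by term:
  ∫_0^2 -2*x^4 dx = -64/5;  ∫_0^2 3*x^3 dx = 12;  ∫_0^2 2*x^2 dx = 16/3.
Sum: -64/5 + 12 + 16/3 = 68/15.
So RHS = -∫_0^2 v(x) φ(x) dx = -68/15.
LHS = RHS, so the identity holds for this test φ.
Moreover u is smooth here and v(x) = u'(x) = 2*x + 1 pointwise, so the identity holds for every test function. Hence v is the weak derivative of u.


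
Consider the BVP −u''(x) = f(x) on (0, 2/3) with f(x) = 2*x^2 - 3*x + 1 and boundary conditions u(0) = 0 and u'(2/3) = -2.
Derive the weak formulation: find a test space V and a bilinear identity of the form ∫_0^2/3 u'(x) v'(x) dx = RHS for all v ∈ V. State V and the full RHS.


V = {v ∈ H^1(0, 2/3) : v(0) = 0} (test functions vanish at x = 0 where u is specified); weak form: ∫_0^2/3 u'v' dx = ∫_0^2/3 (2*x^2 - 3*x + 1) v dx − 2·v(2/3) for all v ∈ V.

Multiply both sides by a test function v and integrate from 0 to 2/3:
  ∫_0^2/3 −u''(x) v(x) dx = ∫_0^2/3 f(x) v(x) dx.
Integrate the LHS by parts once:
  ∫_0^2/3 −u'' v dx = −[u'(x) v(x)]_0^2/3 + ∫_0^2/3 u'(x) v'(x) dx.
Thus ∫_0^2/3 u'(x) v'(x) dx = ∫_0^2/3 f(x) v(x) dx + [u'(x) v(x)]_0^2/3.
Choose V so that boundary terms are either known or forced to vanish.
Mixed BC: u(0) = 0 (Dirichlet) and u'(2/3) = -2 (Neumann). Define V = {v ∈ H^1(0, 2/3) : v(0) = 0}. Then [u' v]_0^2/3 = u'(2/3)·v(2/3) − u'(0)·0 = − 2·v(2/3).
Weak formulation: find u (satisfying any essential BC) such that ∫_0^2/3 u'(x) v'(x) dx = ∫_0^2/3 f v dx − 2·v(2/3) for all v ∈ V (Dirichlet at 0 absorbed into V; Neumann datum at x = 2/3 contributes the boundary term).
Substituting f(x) = 2*x^2 - 3*x + 1, the right-hand side is ∫_0^2/3 (2*x^2 - 3*x + 1) v dx − 2·v(2/3).


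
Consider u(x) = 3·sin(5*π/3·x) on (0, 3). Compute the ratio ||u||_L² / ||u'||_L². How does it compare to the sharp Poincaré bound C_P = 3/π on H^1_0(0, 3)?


||u||_L² / ||u'||_L² = 3/(5*π) < C_P = 3/π.

u(x) = 3·sin(5*π/3·x), so u'(x) = 5*π*cos(5*π*x/3).
Writing u(x) = A·sin(kπx/L) with A = 3 and k = 5, use ∫_0^L sin²(kπx/L) dx = L/2 and ∫_0^L cos²(kπx/L) dx = L/2.
u² = 9·sin²(5*π/3·x) and (u')² = 25*π^2·cos²(5*π/3·x), and each of sin², cos² integrates to L/2 = 3/2 over (0, 3).
∫_0^3 u² dx = 27/2, so ||u||_L² = 3*sqrt(6)/2.
∫_0^3 (u')² dx = 75*π^2/2, so ||u'||_L² = 5*sqrt(6)*π/2.
Ratio ||u||_L² / ||u'||_L² = 3/(5*π).
Sharp Poincaré constant on H^1_0(0, 3) is C_P = L/π = 3/π, achieved by sin(π/3·x).
This is the k = 5 harmonic; the ratio L/(kπ) is strictly less than C_P = L/π, consistent with the sharp inequality ||u||_L² ≤ C_P ||u'||_L².


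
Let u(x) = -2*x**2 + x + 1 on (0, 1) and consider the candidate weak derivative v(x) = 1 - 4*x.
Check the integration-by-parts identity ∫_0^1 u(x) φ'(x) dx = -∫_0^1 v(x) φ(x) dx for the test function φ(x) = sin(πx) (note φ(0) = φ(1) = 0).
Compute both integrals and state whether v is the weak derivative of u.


LHS = 2/π, RHS = 2/π. Yes, v = u' weakly.

u(x) = -2*x**2 + x + 1, classical derivative u'(x) = 1 - 4*x.
φ(x) = sin(πx), so φ'(x) = π*cos(π*x).
Note φ(0) = φ(1) = 0, so the boundary term u·φ vanishes.
LHS = ∫_0^1 u(x) φ'(x) dx = ∫_0^1 (-2*π*x^2*cos(π*x) + π*x*cos(π*x) + π*cos(π*x)) dx. Term by term:
  ∫_0^1 π*cos(π*x) dx = 0;  ∫_0^1 π*x*cos(π*x) dx = -2/π;  ∫_0^1 -2*π*x^2*cos(π*x) dx = 4/π.
Sum: 0 − 2/π + 4/π = 2/π.
So LHS = 2/π.
∫_0^1 v(x) φ(x) dx = ∫_0^1 (-4*x*sin(π*x) + sin(π*x)) dx. Term by term:
  ∫_0^1 -4*x*sin(π*x) dx = -4/π;  ∫_0^1 sin(π*x) dx = 2/π.
Sum: -4/π + 2/π = -2/π.
So RHS = -∫_0^1 v(x) φ(x) dx = 2/π.
LHS = RHS, so the identity holds for this test φ.
Moreover u is smooth here and v(x) = u'(x) = 1 - 4*x pointwise, so the identity holds for every test function. Hence v is the weak derivative of u.


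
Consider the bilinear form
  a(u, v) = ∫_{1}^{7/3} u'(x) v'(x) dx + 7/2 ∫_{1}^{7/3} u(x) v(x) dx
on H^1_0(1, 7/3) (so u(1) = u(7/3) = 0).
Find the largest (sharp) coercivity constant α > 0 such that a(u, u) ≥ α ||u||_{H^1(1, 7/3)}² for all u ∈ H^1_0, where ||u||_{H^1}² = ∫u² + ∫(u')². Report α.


α = 1

Coercivity of a(·,·) on H^1_0(1, 7/3) means a(u, u) ≥ α ||u||_{H^1}² for every u ∈ H^1_0.
The interval has length L = 4/3, and Poincaré/coercivity depend only on L. Here a(u, u) = ∫(u')² + (7/2)·∫u².
Here c = 7/2 ≥ 1, so a(u,u) = ∫(u')² + c∫u² ≥ ∫(u')² + ∫u² = ||u||_{H^1}², i.e. α = 1 works. No larger α is possible: a(u,u) ≥ α||u||_{H^1}² means (1−α)∫(u')² ≥ (α−c)∫u², and for the modes u_n = sin(nπ(x−x₀)/L) (x₀ the left endpoint) one has ∫u_n²/∫(u_n')² = (L/(nπ))² → 0, so a(u_n,u_n)/||u_n||_{H^1}² → 1. Hence the optimal constant is α = 1.
Therefore α = 1.


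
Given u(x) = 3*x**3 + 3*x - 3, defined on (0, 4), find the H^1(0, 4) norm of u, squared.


||u||_{H^1}^2 = 1451112/35

The H^1 norm (squared) on an interval (0, L) is
  ||u||_{H^1}^2 = ∫_0^L u(x)^2 dx + ∫_0^L u'(x)^2 dx.
Compute u'(x) = 9*x**2 + 3.
Then u(x)^2 = 9*x**6 + 18*x**4 - 18*x**3 + 9*x**2 - 18*x + 9 and u'(x)^2 = 81*x**4 + 54*x**2 + 9.
Integrate each monomial from 0 to 4 using ∫_0^4 c·x^n dx = c·4^(n+1)/(n+1):
  ∫_0^4 u(x)^2 dx = ∫_0^4 (9*x^6 + 18*x^4 - 18*x^3 + 9*x^2 - 18*x + 9) dx. Term by term:
    ∫_0^4 9*x^6 dx = 147456/7;  ∫_0^4 18*x^4 dx = 18432/5;  ∫_0^4 -18*x^3 dx = -1152;
    ∫_0^4 9*x^2 dx = 192;  ∫_0^4 -18*x dx = -144;  ∫_0^4 9 dx = 36.
  Sum: 147456/7 + 18432/5 − 1152 + 192 − 144 + 36 = 828924/35.
  ∫_0^4 u'(x)^2 dx = ∫_0^4 (81*x^4 + 54*x^2 + 9) dx. Term by term:
    ∫_0^4 81*x^4 dx = 82944/5;  ∫_0^4 54*x^2 dx = 1152;  ∫_0^4 9 dx = 36.
  Sum: 82944/5 + 1152 + 36 = 88884/5.
Adding: ||u||_{H^1}^2 = 828924/35 + 88884/5 = 1451112/35.


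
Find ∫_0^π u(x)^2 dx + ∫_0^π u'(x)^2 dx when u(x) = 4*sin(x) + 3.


||u||_{H^1(0,π)}^2 = 48 + 25*π

u'(x) = 4*cos(x).
Expand u² and (u')² and integrate term by term on (0, π), using: for integers n ≥ 1, ∫_0^π sin²(nx) dx = ∫_0^π cos²(nx) dx = π/2; for n ≠ n', ∫_0^π sin(nx)sin(n'x) dx = ∫_0^π cos(nx)cos(n'x) dx = 0; and by product-to-sum, ∫_0^π sin(nx)cos(n'x) dx = ½∫_0^π [sin((n+n')x) + sin((n−n')x)] dx, which is 0 when n+n' is even and 2n/(n²−n'²) when n+n' is odd (it need not vanish on (0, π)). For the constant mode: ∫_0^π 1 dx = π, ∫_0^π cos(nx) dx = 0, ∫_0^π sin(nx) dx = (1−(−1)^n)/n.
  u² squared terms: (3)²·∫1 dx = 9·π = 9*π;  (4)²·∫sin(x)² dx = 16·π/2 = 8*π.
  u² cross terms: 2·(3)·(4)·∫1·sin(x) dx = 24·(2) = 48.
  So ∫_0^π u² dx = 9*π + 8*π + 48 = 48 + 17*π.
  (u')² squared terms: (4)²·∫cos(x)² dx = 16·π/2 = 8*π.
  So ∫_0^π (u')² dx = 8*π.
||u||_{H^1}^2 = (48 + 17*π) + (8*π) = 48 + 25*π.


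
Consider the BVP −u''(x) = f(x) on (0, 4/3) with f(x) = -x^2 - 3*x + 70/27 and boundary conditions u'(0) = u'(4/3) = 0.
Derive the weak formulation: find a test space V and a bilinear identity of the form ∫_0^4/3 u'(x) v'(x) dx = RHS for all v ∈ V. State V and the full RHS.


V = H^1(0, 4/3) (no boundary constraint on v; u is determined up to an additive constant); weak form: ∫_0^4/3 u'v' dx = ∫_0^4/3 (-x^2 - 3*x + 70/27) v dx for all v ∈ V.

Multiply both sides by a test function v and integrate from 0 to 4/3:
  ∫_0^4/3 −u''(x) v(x) dx = ∫_0^4/3 f(x) v(x) dx.
Integrate the LHS by parts once:
  ∫_0^4/3 −u'' v dx = −[u'(x) v(x)]_0^4/3 + ∫_0^4/3 u'(x) v'(x) dx.
Thus ∫_0^4/3 u'(x) v'(x) dx = ∫_0^4/3 f(x) v(x) dx + [u'(x) v(x)]_0^4/3.
Choose V so that boundary terms are either known or forced to vanish.
u has homogeneous Neumann: u'(0) = u'(4/3) = 0. So [u' v]_0^4/3 = 0·v(4/3) − 0·v(0) = 0 for any v; take V = H^1(0, 4/3).
Weak formulation: find u (satisfying any essential BC) such that ∫_0^4/3 u'(x) v'(x) dx = ∫_0^4/3 f v dx for all v ∈ V (homogeneous Neumann, so boundary terms vanish).
Substituting f(x) = -x^2 - 3*x + 70/27, the right-hand side is ∫_0^4/3 (-x^2 - 3*x + 70/27) v dx.
Compatibility check (pure Neumann): taking v ≡ 1 ∈ V gives 0 = ∫_0^4/3 f dx + (0) − (0), i.e. ∫_0^4/3 f dx must equal u'(0) − u'(4/3) = 0. Indeed ∫_0^4/3 (-x^2 - 3*x + 70/27) dx = 0, so the data are compatible. The solution is then unique only up to an additive constant (fix it e.g. by requiring ∫_0^4/3 u dx = 0).


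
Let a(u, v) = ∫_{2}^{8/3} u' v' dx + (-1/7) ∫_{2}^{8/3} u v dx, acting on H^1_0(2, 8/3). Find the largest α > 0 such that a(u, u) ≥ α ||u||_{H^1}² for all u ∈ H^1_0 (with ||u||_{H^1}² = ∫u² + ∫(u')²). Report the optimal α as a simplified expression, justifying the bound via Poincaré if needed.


α = (-4 + 63*π^2)/(7*(4 + 9*π^2))

Coercivity of a(·,·) on H^1_0(2, 8/3) means a(u, u) ≥ α ||u||_{H^1}² for every u ∈ H^1_0.
The interval has length L = 2/3, and Poincaré/coercivity depend only on L. Here a(u, u) = ∫(u')² + (-1/7)·∫u².
Here c = -1/7 < 0 with |c| < (π/L)² = 9*π^2/4, so coercivity still holds. The condition a(u,u) ≥ α||u||_{H^1}² reads (1−α)∫(u')² ≥ (α−c)∫u². Any admissible α is ≤ 1 (rapidly oscillating u have ∫u²/∫(u')² → 0), and α = 1 would force 0 ≥ (1−c)∫u², impossible since c < 1; so 1−α > 0. By the sharp Poincaré inequality on H^1_0 of an interval of length L, ∫(u')² ≥ (π/L)²∫u² with equality for the first sine mode sin(π(x−x₀)/L) (x₀ the left endpoint), so the inequality holds for all u iff (1−α)(π/L)² ≥ α − c, i.e. α ≤ ((π/L)² + c)/((π/L)² + 1) = (1 + c(L/π)²)/(1 + (L/π)²). (Direct route, valid since c ≤ 0: Poincaré gives c∫u² ≥ c(L/π)²∫(u')², so a(u,u) ≥ (1 + c(L/π)²)∫(u')², while ||u||_{H^1}² ≤ (1 + (L/π)²)∫(u')²; dividing yields the same α.) With (π/L)² = 9*π^2/4 and c = -1/7, the largest admissible constant is α = ((π/L)² + c)/((π/L)² + 1).
Simplifying, α = (-4 + 63*π^2)/(7*(4 + 9*π^2)).


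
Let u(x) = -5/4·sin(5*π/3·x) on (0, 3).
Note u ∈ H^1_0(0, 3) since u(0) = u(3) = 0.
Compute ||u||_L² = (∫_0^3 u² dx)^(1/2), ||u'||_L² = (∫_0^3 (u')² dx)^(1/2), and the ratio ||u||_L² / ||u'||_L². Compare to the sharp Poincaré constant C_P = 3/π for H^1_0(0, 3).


||u||_L² / ||u'||_L² = 3/(5*π) < C_P = 3/π.

u(x) = -5/4·sin(5*π/3·x), so u'(x) = -25*π*cos(5*π*x/3)/12.
Writing u(x) = A·sin(kπx/L) with A = -5/4 and k = 5, use ∫_0^L sin²(kπx/L) dx = L/2 and ∫_0^L cos²(kπx/L) dx = L/2.
u² = 25/16·sin²(5*π/3·x) and (u')² = 625*π^2/144·cos²(5*π/3·x), and each of sin², cos² integrates to L/2 = 3/2 over (0, 3).
∫_0^3 u² dx = 75/32, so ||u||_L² = 5*sqrt(6)/8.
∫_0^3 (u')² dx = 625*π^2/96, so ||u'||_L² = 25*sqrt(6)*π/24.
Ratio ||u||_L² / ||u'||_L² = 3/(5*π).
Sharp Poincaré constant on H^1_0(0, 3) is C_P = L/π = 3/π, achieved by sin(π/3·x).
This is the k = 5 harmonic; the ratio L/(kπ) is strictly less than C_P = L/π, consistent with the sharp inequality ||u||_L² ≤ C_P ||u'||_L².


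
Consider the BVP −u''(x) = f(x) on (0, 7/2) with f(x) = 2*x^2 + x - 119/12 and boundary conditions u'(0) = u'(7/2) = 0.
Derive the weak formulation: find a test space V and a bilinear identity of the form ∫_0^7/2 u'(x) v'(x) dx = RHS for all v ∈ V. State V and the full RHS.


V = H^1(0, 7/2) (no boundary constraint on v; u is determined up to an additive constant); weak form: ∫_0^7/2 u'v' dx = ∫_0^7/2 (2*x^2 + x - 119/12) v dx for all v ∈ V.

Multiply both sides by a test function v and integrate from 0 to 7/2:
  ∫_0^7/2 −u''(x) v(x) dx = ∫_0^7/2 f(x) v(x) dx.
Integrate the LHS by parts once:
  ∫_0^7/2 −u'' v dx = −[u'(x) v(x)]_0^7/2 + ∫_0^7/2 u'(x) v'(x) dx.
Thus ∫_0^7/2 u'(x) v'(x) dx = ∫_0^7/2 f(x) v(x) dx + [u'(x) v(x)]_0^7/2.
Choose V so that boundary terms are either known or forced to vanish.
u has homogeneous Neumann: u'(0) = u'(7/2) = 0. So [u' v]_0^7/2 = 0·v(7/2) − 0·v(0) = 0 for any v; take V = H^1(0, 7/2).
Weak formulation: find u (satisfying any essential BC) such that ∫_0^7/2 u'(x) v'(x) dx = ∫_0^7/2 f v dx for all v ∈ V (homogeneous Neumann, so boundary terms vanish).
Substituting f(x) = 2*x^2 + x - 119/12, the right-hand side is ∫_0^7/2 (2*x^2 + x - 119/12) v dx.
Compatibility check (pure Neumann): taking v ≡ 1 ∈ V gives 0 = ∫_0^7/2 f dx + (0) − (0), i.e. ∫_0^7/2 f dx must equal u'(0) − u'(7/2) = 0. Indeed ∫_0^7/2 (2*x^2 + x - 119/12) dx = 0, so the data are compatible. The solution is then unique only up to an additive constant (fix it e.g. by requiring ∫_0^7/2 u dx = 0).


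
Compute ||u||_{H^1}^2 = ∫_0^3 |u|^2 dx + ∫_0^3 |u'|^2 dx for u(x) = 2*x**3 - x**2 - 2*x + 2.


||u||_{H^1}^2 = 62094/35

The H^1 norm (squared) on an interval (0, L) is
  ||u||_{H^1}^2 = ∫_0^L u(x)^2 dx + ∫_0^L u'(x)^2 dx.
Compute u'(x) = 6*x**2 - 2*x - 2.
Then u(x)^2 = 4*x**6 - 4*x**5 - 7*x**4 + 12*x**3 - 8*x + 4 and u'(x)^2 = 36*x**4 - 24*x**3 - 20*x**2 + 8*x + 4.
Integrate each monomial from 0 to 3 using ∫_0^3 c·x^n dx = c·3^(n+1)/(n+1):
  ∫_0^3 u(x)^2 dx = ∫_0^3 (4*x^6 - 4*x^5 - 7*x^4 + 12*x^3 - 8*x + 4) dx. Term by term:
    ∫_0^3 4*x^6 dx = 8748/7;  ∫_0^3 -4*x^5 dx = -486;  ∫_0^3 -7*x^4 dx = -1701/5;
    ∫_0^3 12*x^3 dx = 243;  ∫_0^3 -8*x dx = -36;  ∫_0^3 4 dx = 12.
  Sum: 8748/7 − 486 − 1701/5 + 243 − 36 + 12 = 22488/35.
  ∫_0^3 u'(x)^2 dx = ∫_0^3 (36*x^4 - 24*x^3 - 20*x^2 + 8*x + 4) dx. Term by term:
    ∫_0^3 36*x^4 dx = 8748/5;  ∫_0^3 -24*x^3 dx = -486;  ∫_0^3 -20*x^2 dx = -180;
    ∫_0^3 8*x dx = 36;  ∫_0^3 4 dx = 12.
  Sum: 8748/5 − 486 − 180 + 36 + 12 = 5658/5.
Adding: ||u||_{H^1}^2 = 22488/35 + 5658/5 = 62094/35.


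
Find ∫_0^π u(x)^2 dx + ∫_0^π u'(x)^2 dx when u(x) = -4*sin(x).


||u||_{H^1(0,π)}^2 = 16*π

u'(x) = -4*cos(x).
Expand u² and (u')² and integrate term by term on (0, π), using: for integers n ≥ 1, ∫_0^π sin²(nx) dx = ∫_0^π cos²(nx) dx = π/2; for n ≠ n', ∫_0^π sin(nx)sin(n'x) dx = ∫_0^π cos(nx)cos(n'x) dx = 0; and by product-to-sum, ∫_0^π sin(nx)cos(n'x) dx = ½∫_0^π [sin((n+n')x) + sin((n−n')x)] dx, which is 0 when n+n' is even and 2n/(n²−n'²) when n+n' is odd (it need not vanish on (0, π)).
  u² squared terms: (-4)²·∫sin(x)² dx = 16·π/2 = 8*π.
  So ∫_0^π u² dx = 8*π.
  (u')² squared terms: (-4)²·∫cos(x)² dx = 16·π/2 = 8*π.
  So ∫_0^π (u')² dx = 8*π.
||u||_{H^1}^2 = (8*π) + (8*π) = 16*π.


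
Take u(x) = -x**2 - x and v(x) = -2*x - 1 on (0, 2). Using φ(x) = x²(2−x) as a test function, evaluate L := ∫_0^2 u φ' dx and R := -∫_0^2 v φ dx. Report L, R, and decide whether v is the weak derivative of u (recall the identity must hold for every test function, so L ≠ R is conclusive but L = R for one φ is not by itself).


LHS = 68/15, RHS = 68/15. Yes, v = u' weakly.

u(x) = -x**2 - x, classical derivative u'(x) = -2*x - 1.
φ(x) = x²(2−x), so φ'(x) = x*(4 - 3*x).
Note φ(0) = φ(2) = 0, so the boundary term u·φ vanishes.
LHS = ∫_0^2 u(x) φ'(x) dx = ∫_0^2 (3*x^4 - x^3 - 4*x^2) dx. Term by term:
  ∫_0^2 3*x^4 dx = 96/5;  ∫_0^2 -x^3 dx = -4;  ∫_0^2 -4*x^2 dx = -32/3.
Sum: 96/5 − 4 − 32/3 = 68/15.
So LHS = 68/15.
∫_0^2 v(x) φ(x) dx = ∫_0^2 (2*x^4 - 3*x^3 - 2*x^2) dx. Term by term:
  ∫_0^2 2*x^4 dx = 64/5;  ∫_0^2 -3*x^3 dx = -12;  ∫_0^2 -2*x^2 dx = -16/3.
Sum: 64/5 − 12 − 16/3 = -68/15.
So RHS = -∫_0^2 v(x) φ(x) dx = 68/15.
LHS = RHS, so the identity holds for this test φ.
Moreover u is smooth here and v(x) = u'(x) = -2*x - 1 pointwise, so the identity holds for every test function. Hence v is the weak derivative of u.


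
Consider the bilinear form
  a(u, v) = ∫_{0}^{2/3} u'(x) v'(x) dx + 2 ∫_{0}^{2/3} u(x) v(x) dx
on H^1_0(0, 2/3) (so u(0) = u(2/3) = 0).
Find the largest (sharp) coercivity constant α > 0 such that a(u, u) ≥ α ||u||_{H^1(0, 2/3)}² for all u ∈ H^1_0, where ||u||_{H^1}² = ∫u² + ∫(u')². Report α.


α = 1

Coercivity of a(·,·) on H^1_0(0, 2/3) means a(u, u) ≥ α ||u||_{H^1}² for every u ∈ H^1_0.
The interval has length L = 2/3, and Poincaré/coercivity depend only on L. Here a(u, u) = ∫(u')² + (2)·∫u².
Here c = 2 ≥ 1, so a(u,u) = ∫(u')² + c∫u² ≥ ∫(u')² + ∫u² = ||u||_{H^1}², i.e. α = 1 works. No larger α is possible: a(u,u) ≥ α||u||_{H^1}² means (1−α)∫(u')² ≥ (α−c)∫u², and for the modes u_n = sin(nπ(x−x₀)/L) (x₀ the left endpoint) one has ∫u_n²/∫(u_n')² = (L/(nπ))² → 0, so a(u_n,u_n)/||u_n||_{H^1}² → 1. Hence the optimal constant is α = 1.
Therefore α = 1.


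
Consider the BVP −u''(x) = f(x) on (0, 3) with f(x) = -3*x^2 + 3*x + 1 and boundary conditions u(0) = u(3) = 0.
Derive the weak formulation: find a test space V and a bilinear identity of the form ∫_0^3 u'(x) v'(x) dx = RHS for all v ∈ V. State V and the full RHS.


V = H^1_0(0, 3) (so v(0) = v(3) = 0); weak form: ∫_0^3 u'v' dx = ∫_0^3 (-3*x^2 + 3*x + 1) v dx for all v ∈ V.

Multiply both sides by a test function v and integrate from 0 to 3:
  ∫_0^3 −u''(x) v(x) dx = ∫_0^3 f(x) v(x) dx.
Integrate the LHS by parts once:
  ∫_0^3 −u'' v dx = −[u'(x) v(x)]_0^3 + ∫_0^3 u'(x) v'(x) dx.
Thus ∫_0^3 u'(x) v'(x) dx = ∫_0^3 f(x) v(x) dx + [u'(x) v(x)]_0^3.
Choose V so that boundary terms are either known or forced to vanish.
u is Dirichlet: u(0) = u(3) = 0. Let V = H^1_0(0, 3); then v(0) = v(3) = 0, and [u' v]_0^3 = 0.
Weak formulation: find u (satisfying any essential BC) such that ∫_0^3 u'(x) v'(x) dx = ∫_0^3 f v dx for all v ∈ V.
Substituting f(x) = -3*x^2 + 3*x + 1, the right-hand side is ∫_0^3 (-3*x^2 + 3*x + 1) v dx.
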